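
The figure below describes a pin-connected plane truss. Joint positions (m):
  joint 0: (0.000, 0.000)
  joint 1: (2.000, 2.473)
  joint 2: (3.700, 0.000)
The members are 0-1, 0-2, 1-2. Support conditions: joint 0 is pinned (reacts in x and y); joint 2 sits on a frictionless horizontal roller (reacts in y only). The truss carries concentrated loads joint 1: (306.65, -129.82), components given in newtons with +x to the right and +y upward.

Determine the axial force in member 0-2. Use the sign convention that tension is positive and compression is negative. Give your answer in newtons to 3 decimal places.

N=3 nodes, M=3 members, R=3 reactions → 2N=6, M+R=6
member 0 (0-1): L=3.1805, (cx,cy)=(0.6288,0.7775)
member 1 (0-2): L=3.7000, (cx,cy)=(1.0000,0.0000)
member 2 (1-2): L=3.0010, (cx,cy)=(0.5665,-0.8241)
solve A·x = −loads:
  F[0-1] = +186.8846 N (tension)
  F[0-2] = +189.1318 N (tension)
  F[1-2] = -333.8683 N (compression)
  Rx@0 = -306.6500 N
  Ry@0 = -145.3112 N
  Ry@2 = +275.1312 N

189.132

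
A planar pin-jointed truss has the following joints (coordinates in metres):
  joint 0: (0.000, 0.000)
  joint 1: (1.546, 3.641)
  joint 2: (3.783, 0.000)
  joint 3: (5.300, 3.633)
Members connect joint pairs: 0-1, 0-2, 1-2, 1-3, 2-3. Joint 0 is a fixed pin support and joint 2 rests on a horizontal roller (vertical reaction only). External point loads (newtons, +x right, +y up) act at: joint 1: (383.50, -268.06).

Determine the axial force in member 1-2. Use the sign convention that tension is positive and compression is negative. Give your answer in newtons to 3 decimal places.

N=4 nodes, M=5 members, R=3 reactions → 2N=8, M+R=8
member 0 (0-1): L=3.9556, (cx,cy)=(0.3908,0.9205)
member 1 (0-2): L=3.7830, (cx,cy)=(1.0000,0.0000)
member 2 (1-2): L=4.2733, (cx,cy)=(0.5235,-0.8520)
member 3 (1-3): L=3.7540, (cx,cy)=(1.0000,-0.0021)
member 4 (2-3): L=3.9370, (cx,cy)=(0.3853,0.9228)
solve A·x = −loads:
  F[0-1] = +228.7909 N (tension)
  F[0-2] = +294.0804 N (tension)
  F[1-2] = -561.7757 N (compression)
  F[1-3] = -0.0000 N (compression)
  F[2-3] = +0.0000 N (tension)
  Rx@0 = -383.5000 N
  Ry@0 = -210.5930 N
  Ry@2 = +478.6530 N

-561.776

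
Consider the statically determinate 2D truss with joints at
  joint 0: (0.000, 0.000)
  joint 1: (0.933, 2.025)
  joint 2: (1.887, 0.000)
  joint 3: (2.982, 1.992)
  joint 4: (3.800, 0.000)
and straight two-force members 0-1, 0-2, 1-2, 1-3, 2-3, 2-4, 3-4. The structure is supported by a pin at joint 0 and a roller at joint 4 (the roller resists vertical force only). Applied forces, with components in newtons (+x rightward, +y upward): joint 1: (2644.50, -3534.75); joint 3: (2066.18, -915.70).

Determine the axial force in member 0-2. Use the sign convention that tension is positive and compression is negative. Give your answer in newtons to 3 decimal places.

4881.909

N=5 nodes, M=7 members, R=3 reactions → 2N=10, M+R=10
member 0 (0-1): L=2.2296, (cx,cy)=(0.4185,0.9082)
member 1 (0-2): L=1.8870, (cx,cy)=(1.0000,0.0000)
member 2 (1-2): L=2.2385, (cx,cy)=(0.4262,-0.9046)
member 3 (1-3): L=2.0493, (cx,cy)=(0.9999,-0.0161)
member 4 (2-3): L=2.2731, (cx,cy)=(0.4817,0.8763)
member 5 (2-4): L=1.9130, (cx,cy)=(1.0000,0.0000)
member 6 (3-4): L=2.1534, (cx,cy)=(0.3799,-0.9250)
solve A·x = −loads:
  F[0-1] = -409.1881 N (compression)
  F[0-2] = +4881.9092 N (tension)
  F[1-2] = -3472.7758 N (compression)
  F[1-3] = -1335.8601 N (compression)
  F[2-3] = +3584.9610 N (tension)
  F[2-4] = +1674.9335 N (tension)
  F[3-4] = -4409.3199 N (compression)
  Rx@0 = -4710.6800 N
  Ry@0 = +371.6389 N
  Ry@4 = +4078.8111 N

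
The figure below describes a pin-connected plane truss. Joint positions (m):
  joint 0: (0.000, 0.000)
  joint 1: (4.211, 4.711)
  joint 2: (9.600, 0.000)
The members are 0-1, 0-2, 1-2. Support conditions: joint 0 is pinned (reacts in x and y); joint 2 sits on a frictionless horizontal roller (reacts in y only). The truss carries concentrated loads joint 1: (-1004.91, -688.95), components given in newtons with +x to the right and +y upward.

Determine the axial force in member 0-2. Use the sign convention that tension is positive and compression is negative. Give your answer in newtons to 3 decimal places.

-218.412

N=3 nodes, M=3 members, R=3 reactions → 2N=6, M+R=6
member 0 (0-1): L=6.3187, (cx,cy)=(0.6664,0.7456)
member 1 (0-2): L=9.6000, (cx,cy)=(1.0000,0.0000)
member 2 (1-2): L=7.1579, (cx,cy)=(0.7529,-0.6582)
solve A·x = −loads:
  F[0-1] = -1180.1583 N (compression)
  F[0-2] = -218.4125 N (compression)
  F[1-2] = +290.1028 N (tension)
  Rx@0 = +1004.9100 N
  Ry@0 = +879.8836 N
  Ry@2 = -190.9336 N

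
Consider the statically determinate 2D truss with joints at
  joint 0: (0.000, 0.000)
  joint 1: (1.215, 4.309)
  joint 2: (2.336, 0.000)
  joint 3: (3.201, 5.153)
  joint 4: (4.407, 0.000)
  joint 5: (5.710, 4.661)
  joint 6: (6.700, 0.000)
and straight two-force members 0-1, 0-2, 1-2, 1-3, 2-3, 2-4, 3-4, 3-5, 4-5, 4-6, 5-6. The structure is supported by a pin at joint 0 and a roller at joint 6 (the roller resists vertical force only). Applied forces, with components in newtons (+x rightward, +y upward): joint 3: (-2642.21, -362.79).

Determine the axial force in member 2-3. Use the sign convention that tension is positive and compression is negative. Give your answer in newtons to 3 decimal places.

N=7 nodes, M=11 members, R=3 reactions → 2N=14, M+R=14
member 0 (0-1): L=4.4770, (cx,cy)=(0.2714,0.9625)
member 1 (0-2): L=2.3360, (cx,cy)=(1.0000,0.0000)
member 2 (1-2): L=4.4524, (cx,cy)=(0.2518,-0.9678)
member 3 (1-3): L=2.1579, (cx,cy)=(0.9203,0.3911)
member 4 (2-3): L=5.2251, (cx,cy)=(0.1655,0.9862)
member 5 (2-4): L=2.0710, (cx,cy)=(1.0000,0.0000)
member 6 (3-4): L=5.2922, (cx,cy)=(0.2279,-0.9737)
member 7 (3-5): L=2.5568, (cx,cy)=(0.9813,-0.1924)
member 8 (4-5): L=4.8397, (cx,cy)=(0.2692,0.9631)
member 9 (4-6): L=2.2930, (cx,cy)=(1.0000,0.0000)
member 10 (5-6): L=4.7650, (cx,cy)=(0.2078,-0.9782)
solve A·x = −loads:
  F[0-1] = -2308.2248 N (compression)
  F[0-2] = -2015.7904 N (compression)
  F[1-2] = +1819.3302 N (tension)
  F[1-3] = -1178.3452 N (compression)
  F[2-3] = -1785.3576 N (compression)
  F[2-4] = -1262.1718 N (compression)
  F[3-4] = +1734.4445 N (tension)
  F[3-5] = +883.4361 N (tension)
  F[4-5] = -1753.5589 N (compression)
  F[4-6] = -394.8124 N (compression)
  F[5-6] = +1900.2753 N (tension)
  Rx@0 = +2642.2100 N
  Ry@0 = +2221.5986 N
  Ry@6 = -1858.8086 N

-1785.358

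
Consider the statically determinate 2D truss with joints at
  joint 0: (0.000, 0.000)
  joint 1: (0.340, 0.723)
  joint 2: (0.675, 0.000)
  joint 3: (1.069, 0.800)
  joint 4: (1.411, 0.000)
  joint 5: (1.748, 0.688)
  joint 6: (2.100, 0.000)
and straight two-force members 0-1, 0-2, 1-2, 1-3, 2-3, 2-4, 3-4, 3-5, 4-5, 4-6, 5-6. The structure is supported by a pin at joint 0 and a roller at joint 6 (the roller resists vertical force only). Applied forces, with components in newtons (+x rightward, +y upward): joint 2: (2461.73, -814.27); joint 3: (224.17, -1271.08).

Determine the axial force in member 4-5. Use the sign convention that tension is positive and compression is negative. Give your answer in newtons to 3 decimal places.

N=7 nodes, M=11 members, R=3 reactions → 2N=14, M+R=14
member 0 (0-1): L=0.7990, (cx,cy)=(0.4256,0.9049)
member 1 (0-2): L=0.6750, (cx,cy)=(1.0000,0.0000)
member 2 (1-2): L=0.7968, (cx,cy)=(0.4204,-0.9073)
member 3 (1-3): L=0.7331, (cx,cy)=(0.9945,0.1050)
member 4 (2-3): L=0.8918, (cx,cy)=(0.4418,0.8971)
member 5 (2-4): L=0.7360, (cx,cy)=(1.0000,0.0000)
member 6 (3-4): L=0.8700, (cx,cy)=(0.3931,-0.9195)
member 7 (3-5): L=0.6882, (cx,cy)=(0.9867,-0.1627)
member 8 (4-5): L=0.7661, (cx,cy)=(0.4399,0.8981)
member 9 (4-6): L=0.6890, (cx,cy)=(1.0000,0.0000)
member 10 (5-6): L=0.7728, (cx,cy)=(0.4555,-0.8902)
solve A·x = −loads:
  F[0-1] = -1205.8164 N (compression)
  F[0-2] = +3199.0423 N (tension)
  F[1-2] = +1089.5648 N (tension)
  F[1-3] = -976.6095 N (compression)
  F[2-3] = -194.3247 N (compression)
  F[2-4] = +1281.2340 N (tension)
  F[3-4] = -915.9529 N (compression)
  F[3-5] = -933.6327 N (compression)
  F[4-5] = +937.8296 N (tension)
  F[4-6] = +508.6441 N (tension)
  F[5-6] = -1116.7313 N (compression)
  Rx@0 = -2685.9000 N
  Ry@0 = +1091.1820 N
  Ry@6 = +994.1680 N

937.830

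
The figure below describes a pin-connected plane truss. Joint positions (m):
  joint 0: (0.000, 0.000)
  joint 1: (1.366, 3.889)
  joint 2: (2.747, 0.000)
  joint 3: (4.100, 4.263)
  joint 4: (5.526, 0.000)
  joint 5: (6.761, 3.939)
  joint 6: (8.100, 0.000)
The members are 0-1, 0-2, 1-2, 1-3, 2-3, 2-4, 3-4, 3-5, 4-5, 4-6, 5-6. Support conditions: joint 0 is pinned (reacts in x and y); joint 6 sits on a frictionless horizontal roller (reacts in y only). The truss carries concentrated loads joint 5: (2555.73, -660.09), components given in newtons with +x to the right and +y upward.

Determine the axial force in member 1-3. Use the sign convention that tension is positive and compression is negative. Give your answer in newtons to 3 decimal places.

N=7 nodes, M=11 members, R=3 reactions → 2N=14, M+R=14
member 0 (0-1): L=4.1219, (cx,cy)=(0.3314,0.9435)
member 1 (0-2): L=2.7470, (cx,cy)=(1.0000,0.0000)
member 2 (1-2): L=4.1269, (cx,cy)=(0.3346,-0.9423)
member 3 (1-3): L=2.7595, (cx,cy)=(0.9908,0.1355)
member 4 (2-3): L=4.4726, (cx,cy)=(0.3025,0.9531)
member 5 (2-4): L=2.7790, (cx,cy)=(1.0000,0.0000)
member 6 (3-4): L=4.4952, (cx,cy)=(0.3172,-0.9483)
member 7 (3-5): L=2.6807, (cx,cy)=(0.9927,-0.1209)
member 8 (4-5): L=4.1281, (cx,cy)=(0.2992,0.9542)
member 9 (4-6): L=2.5740, (cx,cy)=(1.0000,0.0000)
member 10 (5-6): L=4.1604, (cx,cy)=(0.3218,-0.9468)
solve A·x = −loads:
  F[0-1] = +1201.6263 N (tension)
  F[0-2] = +2157.5129 N (tension)
  F[1-2] = -1092.2189 N (compression)
  F[1-3] = +770.8210 N (tension)
  F[2-3] = +1079.8467 N (tension)
  F[2-4] = +1465.3556 N (tension)
  F[3-4] = -1392.1656 N (compression)
  F[3-5] = +1543.3236 N (tension)
  F[4-5] = +1383.6301 N (tension)
  F[4-6] = +609.7782 N (tension)
  F[5-6] = -1894.6229 N (compression)
  Rx@0 = -2555.7300 N
  Ry@0 = -1133.7235 N
  Ry@6 = +1793.8135 N

770.821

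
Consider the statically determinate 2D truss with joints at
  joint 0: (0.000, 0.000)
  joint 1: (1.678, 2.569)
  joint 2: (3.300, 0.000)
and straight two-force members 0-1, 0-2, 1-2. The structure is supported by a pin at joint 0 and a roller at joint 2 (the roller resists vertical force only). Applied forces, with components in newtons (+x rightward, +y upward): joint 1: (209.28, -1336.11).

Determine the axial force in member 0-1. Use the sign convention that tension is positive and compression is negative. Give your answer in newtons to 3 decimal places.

-589.800

N=3 nodes, M=3 members, R=3 reactions → 2N=6, M+R=6
member 0 (0-1): L=3.0685, (cx,cy)=(0.5469,0.8372)
member 1 (0-2): L=3.3000, (cx,cy)=(1.0000,0.0000)
member 2 (1-2): L=3.0382, (cx,cy)=(0.5339,-0.8456)
solve A·x = −loads:
  F[0-1] = -589.8000 N (compression)
  F[0-2] = +531.8146 N (tension)
  F[1-2] = -996.1516 N (compression)
  Rx@0 = -209.2800 N
  Ry@0 = +493.7970 N
  Ry@2 = +842.3130 N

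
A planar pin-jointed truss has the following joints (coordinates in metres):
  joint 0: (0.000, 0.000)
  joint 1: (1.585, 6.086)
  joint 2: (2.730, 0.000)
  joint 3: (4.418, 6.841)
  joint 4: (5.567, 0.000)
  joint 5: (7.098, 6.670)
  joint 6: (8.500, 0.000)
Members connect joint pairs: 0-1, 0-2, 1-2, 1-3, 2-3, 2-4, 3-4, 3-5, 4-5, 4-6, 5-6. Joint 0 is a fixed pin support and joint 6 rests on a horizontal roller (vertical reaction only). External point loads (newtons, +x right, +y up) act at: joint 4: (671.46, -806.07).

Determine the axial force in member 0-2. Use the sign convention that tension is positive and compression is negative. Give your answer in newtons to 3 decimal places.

743.897

N=7 nodes, M=11 members, R=3 reactions → 2N=14, M+R=14
member 0 (0-1): L=6.2890, (cx,cy)=(0.2520,0.9677)
member 1 (0-2): L=2.7300, (cx,cy)=(1.0000,0.0000)
member 2 (1-2): L=6.1928, (cx,cy)=(0.1849,-0.9828)
member 3 (1-3): L=2.9319, (cx,cy)=(0.9663,0.2575)
member 4 (2-3): L=7.0462, (cx,cy)=(0.2396,0.9709)
member 5 (2-4): L=2.8370, (cx,cy)=(1.0000,0.0000)
member 6 (3-4): L=6.9368, (cx,cy)=(0.1656,-0.9862)
member 7 (3-5): L=2.6854, (cx,cy)=(0.9980,-0.0637)
member 8 (4-5): L=6.8435, (cx,cy)=(0.2237,0.9747)
member 9 (4-6): L=2.9330, (cx,cy)=(1.0000,0.0000)
member 10 (5-6): L=6.8158, (cx,cy)=(0.2057,-0.9786)
solve A·x = −loads:
  F[0-1] = -287.4194 N (compression)
  F[0-2] = +743.8975 N (tension)
  F[1-2] = +250.8029 N (tension)
  F[1-3] = -122.9559 N (compression)
  F[2-3] = -253.8712 N (compression)
  F[2-4] = +851.0872 N (tension)
  F[3-4] = +296.8404 N (tension)
  F[3-5] = -229.2604 N (compression)
  F[4-5] = +526.6791 N (tension)
  F[4-6] = +110.9679 N (tension)
  F[5-6] = -539.4648 N (compression)
  Rx@0 = -671.4600 N
  Ry@0 = +278.1416 N
  Ry@6 = +527.9284 N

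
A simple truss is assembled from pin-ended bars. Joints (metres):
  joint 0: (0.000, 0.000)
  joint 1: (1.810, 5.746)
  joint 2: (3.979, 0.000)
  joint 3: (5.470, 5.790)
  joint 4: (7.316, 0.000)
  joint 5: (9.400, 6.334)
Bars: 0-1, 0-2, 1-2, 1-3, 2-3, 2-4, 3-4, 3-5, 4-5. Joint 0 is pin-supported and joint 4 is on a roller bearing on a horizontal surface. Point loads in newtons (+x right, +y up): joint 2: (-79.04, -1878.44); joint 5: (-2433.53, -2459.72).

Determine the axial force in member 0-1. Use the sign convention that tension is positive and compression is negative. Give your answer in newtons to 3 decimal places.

-2372.644

N=6 nodes, M=9 members, R=3 reactions → 2N=12, M+R=12
member 0 (0-1): L=6.0243, (cx,cy)=(0.3004,0.9538)
member 1 (0-2): L=3.9790, (cx,cy)=(1.0000,0.0000)
member 2 (1-2): L=6.1417, (cx,cy)=(0.3532,-0.9356)
member 3 (1-3): L=3.6603, (cx,cy)=(0.9999,0.0120)
member 4 (2-3): L=5.9789, (cx,cy)=(0.2494,0.9684)
member 5 (2-4): L=3.3370, (cx,cy)=(1.0000,0.0000)
member 6 (3-4): L=6.0772, (cx,cy)=(0.3038,-0.9527)
member 7 (3-5): L=3.9675, (cx,cy)=(0.9906,0.1371)
member 8 (4-5): L=6.6680, (cx,cy)=(0.3125,0.9499)
solve A·x = −loads:
  F[0-1] = -2372.6435 N (compression)
  F[0-2] = -1799.7138 N (compression)
  F[1-2] = +2398.8400 N (tension)
  F[1-3] = -1560.1355 N (compression)
  F[2-3] = -377.7636 N (compression)
  F[2-4] = -779.3016 N (compression)
  F[3-4] = +156.4149 N (tension)
  F[3-5] = -1717.9670 N (compression)
  F[4-5] = -2341.4540 N (compression)
  Rx@0 = +2512.5700 N
  Ry@0 = +2263.0231 N
  Ry@4 = +2075.1369 N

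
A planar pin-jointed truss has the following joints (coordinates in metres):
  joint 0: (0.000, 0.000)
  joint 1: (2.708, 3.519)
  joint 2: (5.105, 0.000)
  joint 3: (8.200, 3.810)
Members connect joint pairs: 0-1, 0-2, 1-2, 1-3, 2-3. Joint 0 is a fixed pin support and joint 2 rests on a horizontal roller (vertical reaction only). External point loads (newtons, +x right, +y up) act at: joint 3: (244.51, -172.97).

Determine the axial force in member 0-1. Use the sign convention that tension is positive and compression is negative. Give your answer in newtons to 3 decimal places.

N=4 nodes, M=5 members, R=3 reactions → 2N=8, M+R=8
member 0 (0-1): L=4.4403, (cx,cy)=(0.6099,0.7925)
member 1 (0-2): L=5.1050, (cx,cy)=(1.0000,0.0000)
member 2 (1-2): L=4.2578, (cx,cy)=(0.5630,-0.8265)
member 3 (1-3): L=5.4997, (cx,cy)=(0.9986,0.0529)
member 4 (2-3): L=4.9087, (cx,cy)=(0.6305,0.7762)
solve A·x = −loads:
  F[0-1] = +362.5845 N (tension)
  F[0-2] = +23.3831 N (tension)
  F[1-2] = -321.8858 N (compression)
  F[1-3] = +402.9018 N (tension)
  F[2-3] = -250.3147 N (compression)
  Rx@0 = -244.5100 N
  Ry@0 = -287.3507 N
  Ry@2 = +460.3207 N

362.585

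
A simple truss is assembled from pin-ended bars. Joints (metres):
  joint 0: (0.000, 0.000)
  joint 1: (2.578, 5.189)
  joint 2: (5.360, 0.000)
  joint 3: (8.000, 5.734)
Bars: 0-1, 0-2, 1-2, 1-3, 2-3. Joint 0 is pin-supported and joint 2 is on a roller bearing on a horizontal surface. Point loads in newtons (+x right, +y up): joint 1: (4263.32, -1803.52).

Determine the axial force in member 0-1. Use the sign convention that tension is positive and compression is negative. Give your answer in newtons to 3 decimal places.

N=4 nodes, M=5 members, R=3 reactions → 2N=8, M+R=8
member 0 (0-1): L=5.7941, (cx,cy)=(0.4449,0.8956)
member 1 (0-2): L=5.3600, (cx,cy)=(1.0000,0.0000)
member 2 (1-2): L=5.8877, (cx,cy)=(0.4725,-0.8813)
member 3 (1-3): L=5.4493, (cx,cy)=(0.9950,0.1000)
member 4 (2-3): L=6.3126, (cx,cy)=(0.4182,0.9083)
solve A·x = −loads:
  F[0-1] = +3563.3733 N (tension)
  F[0-2] = +2677.8541 N (tension)
  F[1-2] = -5667.3095 N (compression)
  F[1-3] = +0.0000 N (tension)
  F[2-3] = +0.0000 N (tension)
  Rx@0 = -4263.3200 N
  Ry@0 = -3191.2266 N
  Ry@2 = +4994.7466 N

3563.373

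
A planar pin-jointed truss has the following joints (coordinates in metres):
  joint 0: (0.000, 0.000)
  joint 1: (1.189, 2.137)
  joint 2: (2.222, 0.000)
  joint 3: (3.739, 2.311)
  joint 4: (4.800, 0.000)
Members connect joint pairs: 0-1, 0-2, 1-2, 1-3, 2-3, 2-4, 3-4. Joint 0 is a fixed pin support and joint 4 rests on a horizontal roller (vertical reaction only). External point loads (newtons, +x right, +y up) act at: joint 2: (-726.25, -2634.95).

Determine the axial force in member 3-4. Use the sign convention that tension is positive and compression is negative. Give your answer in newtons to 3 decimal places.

N=5 nodes, M=7 members, R=3 reactions → 2N=10, M+R=10
member 0 (0-1): L=2.4455, (cx,cy)=(0.4862,0.8738)
member 1 (0-2): L=2.2220, (cx,cy)=(1.0000,0.0000)
member 2 (1-2): L=2.3736, (cx,cy)=(0.4352,-0.9003)
member 3 (1-3): L=2.5559, (cx,cy)=(0.9977,0.0681)
member 4 (2-3): L=2.7644, (cx,cy)=(0.5488,0.8360)
member 5 (2-4): L=2.5780, (cx,cy)=(1.0000,0.0000)
member 6 (3-4): L=2.5429, (cx,cy)=(0.4172,-0.9088)
solve A·x = −loads:
  F[0-1] = -1619.4887 N (compression)
  F[0-2] = +61.1427 N (tension)
  F[1-2] = +1463.8939 N (tension)
  F[1-3] = -1427.8042 N (compression)
  F[2-3] = +1575.3512 N (tension)
  F[2-4] = +560.0034 N (tension)
  F[3-4] = -1342.1713 N (compression)
  Rx@0 = +726.2500 N
  Ry@0 = +1415.1877 N
  Ry@4 = +1219.7623 N

-1342.171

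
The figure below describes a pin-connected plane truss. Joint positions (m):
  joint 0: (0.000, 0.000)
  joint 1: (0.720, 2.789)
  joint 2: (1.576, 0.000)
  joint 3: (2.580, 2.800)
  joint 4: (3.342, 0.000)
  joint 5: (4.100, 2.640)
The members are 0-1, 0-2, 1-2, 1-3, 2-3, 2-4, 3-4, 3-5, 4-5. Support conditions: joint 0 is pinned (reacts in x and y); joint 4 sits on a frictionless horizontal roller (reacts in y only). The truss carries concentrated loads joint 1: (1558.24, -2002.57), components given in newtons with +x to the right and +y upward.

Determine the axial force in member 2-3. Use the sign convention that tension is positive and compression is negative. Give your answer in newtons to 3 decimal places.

1846.677

N=6 nodes, M=9 members, R=3 reactions → 2N=12, M+R=12
member 0 (0-1): L=2.8804, (cx,cy)=(0.2500,0.9683)
member 1 (0-2): L=1.5760, (cx,cy)=(1.0000,0.0000)
member 2 (1-2): L=2.9174, (cx,cy)=(0.2934,-0.9560)
member 3 (1-3): L=1.8600, (cx,cy)=(1.0000,0.0059)
member 4 (2-3): L=2.9746, (cx,cy)=(0.3375,0.9413)
member 5 (2-4): L=1.7660, (cx,cy)=(1.0000,0.0000)
member 6 (3-4): L=2.9018, (cx,cy)=(0.2626,-0.9649)
member 7 (3-5): L=1.5284, (cx,cy)=(0.9945,-0.1047)
member 8 (4-5): L=2.7467, (cx,cy)=(0.2760,0.9612)
solve A·x = −loads:
  F[0-1] = -279.6144 N (compression)
  F[0-2] = +1628.1330 N (tension)
  F[1-2] = -1818.3370 N (compression)
  F[1-3] = -1094.6314 N (compression)
  F[2-3] = +1846.6771 N (tension)
  F[2-4] = +471.3056 N (tension)
  F[3-4] = -1794.8176 N (compression)
  F[3-5] = +0.0000 N (tension)
  F[4-5] = -0.0000 N (compression)
  Rx@0 = -1558.2400 N
  Ry@0 = +270.7382 N
  Ry@4 = +1731.8318 N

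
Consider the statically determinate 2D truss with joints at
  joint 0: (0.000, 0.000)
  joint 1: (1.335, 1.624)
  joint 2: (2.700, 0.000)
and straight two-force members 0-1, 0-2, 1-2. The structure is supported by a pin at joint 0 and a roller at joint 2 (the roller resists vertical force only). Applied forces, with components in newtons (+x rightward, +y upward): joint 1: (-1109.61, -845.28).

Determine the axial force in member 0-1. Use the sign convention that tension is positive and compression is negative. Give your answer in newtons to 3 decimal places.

N=3 nodes, M=3 members, R=3 reactions → 2N=6, M+R=6
member 0 (0-1): L=2.1023, (cx,cy)=(0.6350,0.7725)
member 1 (0-2): L=2.7000, (cx,cy)=(1.0000,0.0000)
member 2 (1-2): L=2.1215, (cx,cy)=(0.6434,-0.7655)
solve A·x = −loads:
  F[0-1] = -1417.1598 N (compression)
  F[0-2] = -209.6804 N (compression)
  F[1-2] = +325.8820 N (tension)
  Rx@0 = +1109.6100 N
  Ry@0 = +1094.7459 N
  Ry@2 = -249.4659 N

-1417.160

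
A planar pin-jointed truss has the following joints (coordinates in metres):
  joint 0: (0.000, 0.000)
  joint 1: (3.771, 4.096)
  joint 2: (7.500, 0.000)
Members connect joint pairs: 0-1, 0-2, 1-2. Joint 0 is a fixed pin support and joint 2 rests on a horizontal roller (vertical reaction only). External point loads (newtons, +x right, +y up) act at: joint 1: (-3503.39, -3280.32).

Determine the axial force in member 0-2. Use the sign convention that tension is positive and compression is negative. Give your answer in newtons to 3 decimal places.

-240.321

N=3 nodes, M=3 members, R=3 reactions → 2N=6, M+R=6
member 0 (0-1): L=5.5676, (cx,cy)=(0.6773,0.7357)
member 1 (0-2): L=7.5000, (cx,cy)=(1.0000,0.0000)
member 2 (1-2): L=5.5392, (cx,cy)=(0.6732,-0.7395)
solve A·x = −loads:
  F[0-1] = -4817.6375 N (compression)
  F[0-2] = -240.3213 N (compression)
  F[1-2] = +356.9820 N (tension)
  Rx@0 = +3503.3900 N
  Ry@0 = +3544.2932 N
  Ry@2 = -263.9732 N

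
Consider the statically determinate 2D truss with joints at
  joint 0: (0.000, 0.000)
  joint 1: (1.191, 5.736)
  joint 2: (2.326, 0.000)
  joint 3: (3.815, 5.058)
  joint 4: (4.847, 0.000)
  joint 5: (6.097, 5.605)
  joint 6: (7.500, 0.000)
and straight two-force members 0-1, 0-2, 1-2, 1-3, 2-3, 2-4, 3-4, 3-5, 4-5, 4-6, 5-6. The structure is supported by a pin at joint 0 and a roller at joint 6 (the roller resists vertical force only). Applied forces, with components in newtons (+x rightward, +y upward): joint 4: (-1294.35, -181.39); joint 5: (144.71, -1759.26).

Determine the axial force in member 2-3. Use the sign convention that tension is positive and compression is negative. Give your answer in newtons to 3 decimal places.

-330.033

N=7 nodes, M=11 members, R=3 reactions → 2N=14, M+R=14
member 0 (0-1): L=5.8583, (cx,cy)=(0.2033,0.9791)
member 1 (0-2): L=2.3260, (cx,cy)=(1.0000,0.0000)
member 2 (1-2): L=5.8472, (cx,cy)=(0.1941,-0.9810)
member 3 (1-3): L=2.7102, (cx,cy)=(0.9682,-0.2502)
member 4 (2-3): L=5.2726, (cx,cy)=(0.2824,0.9593)
member 5 (2-4): L=2.5210, (cx,cy)=(1.0000,0.0000)
member 6 (3-4): L=5.1622, (cx,cy)=(0.1999,-0.9798)
member 7 (3-5): L=2.3466, (cx,cy)=(0.9725,0.2331)
member 8 (4-5): L=5.7427, (cx,cy)=(0.2177,0.9760)
member 9 (4-6): L=2.6530, (cx,cy)=(1.0000,0.0000)
member 10 (5-6): L=5.7779, (cx,cy)=(0.2428,-0.9701)
solve A·x = −loads:
  F[0-1] = -291.1972 N (compression)
  F[0-2] = -1090.4397 N (compression)
  F[1-2] = +322.7378 N (tension)
  F[1-3] = -125.8485 N (compression)
  F[2-3] = -330.0329 N (compression)
  F[2-4] = -934.5911 N (compression)
  F[3-4] = +227.2655 N (tension)
  F[3-5] = -267.8614 N (compression)
  F[4-5] = -42.3021 N (compression)
  F[4-6] = +414.4004 N (tension)
  F[5-6] = -1706.6108 N (compression)
  Rx@0 = +1149.6400 N
  Ry@0 = +285.1160 N
  Ry@6 = +1655.5340 N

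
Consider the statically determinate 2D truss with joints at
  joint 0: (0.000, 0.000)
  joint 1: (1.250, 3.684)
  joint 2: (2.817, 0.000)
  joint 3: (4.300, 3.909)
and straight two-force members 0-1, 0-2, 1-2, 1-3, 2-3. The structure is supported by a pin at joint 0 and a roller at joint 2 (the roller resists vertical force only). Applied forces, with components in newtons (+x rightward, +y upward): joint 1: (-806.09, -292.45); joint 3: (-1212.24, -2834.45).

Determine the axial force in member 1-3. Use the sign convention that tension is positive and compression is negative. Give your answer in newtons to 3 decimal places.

-141.228

N=4 nodes, M=5 members, R=3 reactions → 2N=8, M+R=8
member 0 (0-1): L=3.8903, (cx,cy)=(0.3213,0.9470)
member 1 (0-2): L=2.8170, (cx,cy)=(1.0000,0.0000)
member 2 (1-2): L=4.0034, (cx,cy)=(0.3914,-0.9202)
member 3 (1-3): L=3.0583, (cx,cy)=(0.9973,0.0736)
member 4 (2-3): L=4.1809, (cx,cy)=(0.3547,0.9350)
solve A·x = −loads:
  F[0-1] = -1485.6151 N (compression)
  F[0-2] = -1540.9828 N (compression)
  F[1-2] = +1199.7181 N (tension)
  F[1-3] = -141.2284 N (compression)
  F[2-3] = -3020.4634 N (compression)
  Rx@0 = +2018.3300 N
  Ry@0 = +1406.8376 N
  Ry@2 = +1720.0624 N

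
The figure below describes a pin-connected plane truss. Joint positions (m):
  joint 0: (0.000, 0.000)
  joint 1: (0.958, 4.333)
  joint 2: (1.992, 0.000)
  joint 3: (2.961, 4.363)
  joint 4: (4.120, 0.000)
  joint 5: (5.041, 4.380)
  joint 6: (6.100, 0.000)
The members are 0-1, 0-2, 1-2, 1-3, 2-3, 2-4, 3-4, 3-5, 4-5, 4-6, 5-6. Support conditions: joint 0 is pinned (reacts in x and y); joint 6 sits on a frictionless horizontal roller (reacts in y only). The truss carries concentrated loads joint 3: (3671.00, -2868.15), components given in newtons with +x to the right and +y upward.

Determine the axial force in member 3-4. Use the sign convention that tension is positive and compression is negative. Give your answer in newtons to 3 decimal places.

-4172.629

N=7 nodes, M=11 members, R=3 reactions → 2N=14, M+R=14
member 0 (0-1): L=4.4376, (cx,cy)=(0.2159,0.9764)
member 1 (0-2): L=1.9920, (cx,cy)=(1.0000,0.0000)
member 2 (1-2): L=4.4547, (cx,cy)=(0.2321,-0.9727)
member 3 (1-3): L=2.0032, (cx,cy)=(0.9999,0.0150)
member 4 (2-3): L=4.4693, (cx,cy)=(0.2168,0.9762)
member 5 (2-4): L=2.1280, (cx,cy)=(1.0000,0.0000)
member 6 (3-4): L=4.5143, (cx,cy)=(0.2567,-0.9665)
member 7 (3-5): L=2.0801, (cx,cy)=(1.0000,0.0082)
member 8 (4-5): L=4.4758, (cx,cy)=(0.2058,0.9786)
member 9 (4-6): L=1.9800, (cx,cy)=(1.0000,0.0000)
member 10 (5-6): L=4.5062, (cx,cy)=(0.2350,-0.9720)
solve A·x = −loads:
  F[0-1] = +1177.5119 N (tension)
  F[0-2] = +3416.7982 N (tension)
  F[1-2] = -1173.9195 N (compression)
  F[1-3] = +526.7466 N (tension)
  F[2-3] = +1169.6802 N (tension)
  F[2-4] = +2890.7117 N (tension)
  F[3-4] = -4172.6294 N (compression)
  F[3-5] = -1819.4967 N (compression)
  F[4-5] = +4120.9567 N (tension)
  F[4-6] = +971.4502 N (tension)
  F[5-6] = -4133.6670 N (compression)
  Rx@0 = -3671.0000 N
  Ry@0 = -1149.7459 N
  Ry@6 = +4017.8959 N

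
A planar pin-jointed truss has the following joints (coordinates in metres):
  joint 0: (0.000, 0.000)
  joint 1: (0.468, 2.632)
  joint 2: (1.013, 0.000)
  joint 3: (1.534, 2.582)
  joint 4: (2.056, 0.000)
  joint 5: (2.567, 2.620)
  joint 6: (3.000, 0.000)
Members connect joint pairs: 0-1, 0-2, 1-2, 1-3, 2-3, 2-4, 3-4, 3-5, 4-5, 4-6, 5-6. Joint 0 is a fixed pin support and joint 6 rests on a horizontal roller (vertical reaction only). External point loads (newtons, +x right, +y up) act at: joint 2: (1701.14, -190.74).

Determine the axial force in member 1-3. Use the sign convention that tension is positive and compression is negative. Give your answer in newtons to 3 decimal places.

-49.154

N=7 nodes, M=11 members, R=3 reactions → 2N=14, M+R=14
member 0 (0-1): L=2.6733, (cx,cy)=(0.1751,0.9846)
member 1 (0-2): L=1.0130, (cx,cy)=(1.0000,0.0000)
member 2 (1-2): L=2.6878, (cx,cy)=(0.2028,-0.9792)
member 3 (1-3): L=1.0672, (cx,cy)=(0.9989,-0.0469)
member 4 (2-3): L=2.6340, (cx,cy)=(0.1978,0.9802)
member 5 (2-4): L=1.0430, (cx,cy)=(1.0000,0.0000)
member 6 (3-4): L=2.6342, (cx,cy)=(0.1982,-0.9802)
member 7 (3-5): L=1.0337, (cx,cy)=(0.9993,0.0368)
member 8 (4-5): L=2.6694, (cx,cy)=(0.1914,0.9815)
member 9 (4-6): L=0.9440, (cx,cy)=(1.0000,0.0000)
member 10 (5-6): L=2.6555, (cx,cy)=(0.1631,-0.9866)
solve A·x = −loads:
  F[0-1] = -128.3151 N (compression)
  F[0-2] = +1723.6035 N (tension)
  F[1-2] = +131.3653 N (tension)
  F[1-3] = -49.1539 N (compression)
  F[2-3] = +63.3552 N (tension)
  F[2-4] = +36.5685 N (tension)
  F[3-4] = -66.5868 N (compression)
  F[3-5] = -23.3895 N (compression)
  F[4-5] = +66.4961 N (tension)
  F[4-6] = +10.6443 N (tension)
  F[5-6] = -65.2802 N (compression)
  Rx@0 = -1701.1400 N
  Ry@0 = +126.3335 N
  Ry@6 = +64.4065 N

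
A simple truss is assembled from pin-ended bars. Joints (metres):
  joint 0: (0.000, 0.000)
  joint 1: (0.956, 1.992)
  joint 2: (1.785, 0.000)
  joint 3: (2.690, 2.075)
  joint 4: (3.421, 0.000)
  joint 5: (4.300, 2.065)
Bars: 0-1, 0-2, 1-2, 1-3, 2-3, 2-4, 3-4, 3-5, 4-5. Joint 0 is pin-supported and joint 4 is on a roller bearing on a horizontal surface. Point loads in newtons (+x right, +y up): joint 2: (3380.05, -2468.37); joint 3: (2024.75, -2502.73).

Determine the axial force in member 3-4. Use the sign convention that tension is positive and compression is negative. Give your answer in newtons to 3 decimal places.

N=6 nodes, M=9 members, R=3 reactions → 2N=12, M+R=12
member 0 (0-1): L=2.2095, (cx,cy)=(0.4327,0.9016)
member 1 (0-2): L=1.7850, (cx,cy)=(1.0000,0.0000)
member 2 (1-2): L=2.1576, (cx,cy)=(0.3842,-0.9232)
member 3 (1-3): L=1.7360, (cx,cy)=(0.9989,0.0478)
member 4 (2-3): L=2.2638, (cx,cy)=(0.3998,0.9166)
member 5 (2-4): L=1.6360, (cx,cy)=(1.0000,0.0000)
member 6 (3-4): L=2.2000, (cx,cy)=(0.3323,-0.9432)
member 7 (3-5): L=1.6100, (cx,cy)=(1.0000,-0.0062)
member 8 (4-5): L=2.2443, (cx,cy)=(0.3917,0.9201)
solve A·x = −loads:
  F[0-1] = -540.2986 N (compression)
  F[0-2] = +5638.5722 N (tension)
  F[1-2] = +505.4170 N (tension)
  F[1-3] = -428.4537 N (compression)
  F[2-3] = +2183.8531 N (tension)
  F[2-4] = +1579.6621 N (tension)
  F[3-4] = -4754.1063 N (compression)
  F[3-5] = -0.0000 N (compression)
  F[4-5] = +0.0000 N (tension)
  Rx@0 = -5404.8000 N
  Ry@0 = +487.1069 N
  Ry@4 = +4483.9931 N

-4754.106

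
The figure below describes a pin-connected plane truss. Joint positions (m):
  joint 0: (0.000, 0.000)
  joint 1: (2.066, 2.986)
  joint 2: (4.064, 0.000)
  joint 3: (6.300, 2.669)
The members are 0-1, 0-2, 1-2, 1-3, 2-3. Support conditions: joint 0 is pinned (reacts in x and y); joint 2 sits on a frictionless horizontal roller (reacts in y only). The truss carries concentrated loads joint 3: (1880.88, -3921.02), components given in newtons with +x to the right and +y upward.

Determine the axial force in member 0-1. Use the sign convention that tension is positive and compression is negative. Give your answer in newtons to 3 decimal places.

4125.473

N=4 nodes, M=5 members, R=3 reactions → 2N=8, M+R=8
member 0 (0-1): L=3.6311, (cx,cy)=(0.5690,0.8224)
member 1 (0-2): L=4.0640, (cx,cy)=(1.0000,0.0000)
member 2 (1-2): L=3.5928, (cx,cy)=(0.5561,-0.8311)
member 3 (1-3): L=4.2459, (cx,cy)=(0.9972,-0.0747)
member 4 (2-3): L=3.4818, (cx,cy)=(0.6422,0.7665)
solve A·x = −loads:
  F[0-1] = +4125.4730 N (tension)
  F[0-2] = -466.4350 N (compression)
  F[1-2] = -4519.9005 N (compression)
  F[1-3] = +4874.4930 N (tension)
  F[2-3] = -4640.3988 N (compression)
  Rx@0 = -1880.8800 N
  Ry@0 = -3392.5860 N
  Ry@2 = +7313.6060 N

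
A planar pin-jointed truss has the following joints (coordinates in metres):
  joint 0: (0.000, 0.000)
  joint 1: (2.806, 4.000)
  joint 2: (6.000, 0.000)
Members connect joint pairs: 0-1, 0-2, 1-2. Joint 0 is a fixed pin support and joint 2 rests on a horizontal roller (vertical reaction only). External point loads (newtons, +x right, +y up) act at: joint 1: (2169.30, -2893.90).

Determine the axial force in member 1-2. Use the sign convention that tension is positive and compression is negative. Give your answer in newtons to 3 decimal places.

N=3 nodes, M=3 members, R=3 reactions → 2N=6, M+R=6
member 0 (0-1): L=4.8861, (cx,cy)=(0.5743,0.8187)
member 1 (0-2): L=6.0000, (cx,cy)=(1.0000,0.0000)
member 2 (1-2): L=5.1188, (cx,cy)=(0.6240,-0.7814)
solve A·x = −loads:
  F[0-1] = -115.2127 N (compression)
  F[0-2] = +2235.4651 N (tension)
  F[1-2] = -3582.5906 N (compression)
  Rx@0 = -2169.3000 N
  Ry@0 = +94.3194 N
  Ry@2 = +2799.5806 N

-3582.591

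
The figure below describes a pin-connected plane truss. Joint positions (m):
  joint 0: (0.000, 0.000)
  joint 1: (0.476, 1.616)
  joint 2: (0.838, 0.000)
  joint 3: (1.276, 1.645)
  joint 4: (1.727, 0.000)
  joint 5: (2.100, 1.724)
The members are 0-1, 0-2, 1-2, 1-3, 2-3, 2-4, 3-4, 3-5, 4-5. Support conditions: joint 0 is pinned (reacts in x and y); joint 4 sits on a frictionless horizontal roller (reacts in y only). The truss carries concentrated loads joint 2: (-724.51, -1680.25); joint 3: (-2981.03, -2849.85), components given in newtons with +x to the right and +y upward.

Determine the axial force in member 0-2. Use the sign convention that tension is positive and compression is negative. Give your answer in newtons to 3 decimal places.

N=6 nodes, M=9 members, R=3 reactions → 2N=12, M+R=12
member 0 (0-1): L=1.6846, (cx,cy)=(0.2826,0.9593)
member 1 (0-2): L=0.8380, (cx,cy)=(1.0000,0.0000)
member 2 (1-2): L=1.6560, (cx,cy)=(0.2186,-0.9758)
member 3 (1-3): L=0.8005, (cx,cy)=(0.9993,0.0362)
member 4 (2-3): L=1.7023, (cx,cy)=(0.2573,0.9663)
member 5 (2-4): L=0.8890, (cx,cy)=(1.0000,0.0000)
member 6 (3-4): L=1.7057, (cx,cy)=(0.2644,-0.9644)
member 7 (3-5): L=0.8278, (cx,cy)=(0.9954,0.0954)
member 8 (4-5): L=1.7639, (cx,cy)=(0.2115,0.9774)
solve A·x = −loads:
  F[0-1] = -4637.6241 N (compression)
  F[0-2] = -2395.1703 N (compression)
  F[1-2] = +4473.8939 N (tension)
  F[1-3] = -2289.8324 N (compression)
  F[2-3] = -2779.0110 N (compression)
  F[2-4] = +22.3306 N (tension)
  F[3-4] = -84.4554 N (compression)
  F[3-5] = -0.0000 N (compression)
  F[4-5] = -0.0000 N (compression)
  Rx@0 = +3705.5400 N
  Ry@0 = +4448.6502 N
  Ry@4 = +81.4498 N

-2395.170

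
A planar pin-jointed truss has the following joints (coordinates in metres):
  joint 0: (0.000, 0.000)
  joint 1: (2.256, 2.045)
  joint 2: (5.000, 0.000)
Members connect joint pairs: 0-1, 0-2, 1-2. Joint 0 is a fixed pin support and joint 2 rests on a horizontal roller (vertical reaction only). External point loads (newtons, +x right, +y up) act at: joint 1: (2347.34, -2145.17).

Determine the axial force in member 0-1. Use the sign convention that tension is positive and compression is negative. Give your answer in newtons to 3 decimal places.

-323.413

N=3 nodes, M=3 members, R=3 reactions → 2N=6, M+R=6
member 0 (0-1): L=3.0449, (cx,cy)=(0.7409,0.6716)
member 1 (0-2): L=5.0000, (cx,cy)=(1.0000,0.0000)
member 2 (1-2): L=3.4222, (cx,cy)=(0.8018,-0.5976)
solve A·x = −loads:
  F[0-1] = -323.4130 N (compression)
  F[0-2] = +2586.9583 N (tension)
  F[1-2] = -3226.3592 N (compression)
  Rx@0 = -2347.3400 N
  Ry@0 = +217.2072 N
  Ry@2 = +1927.9628 N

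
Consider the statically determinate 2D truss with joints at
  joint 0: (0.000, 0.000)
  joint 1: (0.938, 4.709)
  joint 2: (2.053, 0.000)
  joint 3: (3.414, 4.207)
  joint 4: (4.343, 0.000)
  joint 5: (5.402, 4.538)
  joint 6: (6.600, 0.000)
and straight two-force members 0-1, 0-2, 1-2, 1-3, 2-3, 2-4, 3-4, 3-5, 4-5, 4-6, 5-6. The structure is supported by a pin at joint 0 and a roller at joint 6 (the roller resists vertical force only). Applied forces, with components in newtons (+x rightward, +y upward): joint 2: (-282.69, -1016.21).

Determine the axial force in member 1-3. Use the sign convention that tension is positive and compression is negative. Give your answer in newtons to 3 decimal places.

N=7 nodes, M=11 members, R=3 reactions → 2N=14, M+R=14
member 0 (0-1): L=4.8015, (cx,cy)=(0.1954,0.9807)
member 1 (0-2): L=2.0530, (cx,cy)=(1.0000,0.0000)
member 2 (1-2): L=4.8392, (cx,cy)=(0.2304,-0.9731)
member 3 (1-3): L=2.5264, (cx,cy)=(0.9801,-0.1987)
member 4 (2-3): L=4.4217, (cx,cy)=(0.3078,0.9515)
member 5 (2-4): L=2.2900, (cx,cy)=(1.0000,0.0000)
member 6 (3-4): L=4.3084, (cx,cy)=(0.2156,-0.9765)
member 7 (3-5): L=2.0154, (cx,cy)=(0.9864,0.1642)
member 8 (4-5): L=4.6599, (cx,cy)=(0.2273,0.9738)
member 9 (4-6): L=2.2570, (cx,cy)=(1.0000,0.0000)
member 10 (5-6): L=4.6935, (cx,cy)=(0.2552,-0.9669)
solve A·x = −loads:
  F[0-1] = -713.8614 N (compression)
  F[0-2] = -143.2335 N (compression)
  F[1-2] = +786.2672 N (tension)
  F[1-3] = -327.1434 N (compression)
  F[2-3] = +263.9111 N (tension)
  F[2-4] = +239.3876 N (tension)
  F[3-4] = -351.6087 N (compression)
  F[3-5] = -165.8228 N (compression)
  F[4-5] = +352.5621 N (tension)
  F[4-6] = +83.4489 N (tension)
  F[5-6] = -326.9324 N (compression)
  Rx@0 = +282.6900 N
  Ry@0 = +700.1071 N
  Ry@6 = +316.1029 N

-327.143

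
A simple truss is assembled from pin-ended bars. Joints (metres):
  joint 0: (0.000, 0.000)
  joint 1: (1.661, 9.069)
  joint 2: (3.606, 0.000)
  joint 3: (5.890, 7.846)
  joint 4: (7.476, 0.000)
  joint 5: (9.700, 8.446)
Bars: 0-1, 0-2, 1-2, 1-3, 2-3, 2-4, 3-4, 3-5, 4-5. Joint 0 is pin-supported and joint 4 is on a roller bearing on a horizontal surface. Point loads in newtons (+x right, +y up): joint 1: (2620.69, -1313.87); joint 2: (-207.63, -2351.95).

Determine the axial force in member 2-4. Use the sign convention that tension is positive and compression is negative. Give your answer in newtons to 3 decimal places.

N=6 nodes, M=9 members, R=3 reactions → 2N=12, M+R=12
member 0 (0-1): L=9.2199, (cx,cy)=(0.1802,0.9836)
member 1 (0-2): L=3.6060, (cx,cy)=(1.0000,0.0000)
member 2 (1-2): L=9.2752, (cx,cy)=(0.2097,-0.9778)
member 3 (1-3): L=4.4023, (cx,cy)=(0.9606,-0.2778)
member 4 (2-3): L=8.1717, (cx,cy)=(0.2795,0.9601)
member 5 (2-4): L=3.8700, (cx,cy)=(1.0000,0.0000)
member 6 (3-4): L=8.0047, (cx,cy)=(0.1981,-0.9802)
member 7 (3-5): L=3.8570, (cx,cy)=(0.9878,0.1556)
member 8 (4-5): L=8.7339, (cx,cy)=(0.2546,0.9670)
solve A·x = −loads:
  F[0-1] = +955.2819 N (tension)
  F[0-2] = +2240.9615 N (tension)
  F[1-2] = -1685.0578 N (compression)
  F[1-3] = -2181.0939 N (compression)
  F[2-3] = +4165.5602 N (tension)
  F[2-4] = +930.9557 N (tension)
  F[3-4] = -4698.6221 N (compression)
  F[3-5] = -0.0000 N (tension)
  F[4-5] = -0.0000 N (tension)
  Rx@0 = -2413.0600 N
  Ry@0 = -939.6518 N
  Ry@4 = +4605.4718 N

930.956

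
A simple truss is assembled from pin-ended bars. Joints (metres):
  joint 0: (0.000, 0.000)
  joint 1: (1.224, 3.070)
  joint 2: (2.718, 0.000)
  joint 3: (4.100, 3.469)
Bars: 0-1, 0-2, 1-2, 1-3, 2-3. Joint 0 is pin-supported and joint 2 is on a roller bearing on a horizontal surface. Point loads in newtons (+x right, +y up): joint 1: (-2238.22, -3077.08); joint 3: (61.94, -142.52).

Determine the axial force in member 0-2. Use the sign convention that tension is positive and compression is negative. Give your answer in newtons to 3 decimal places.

-554.404

N=4 nodes, M=5 members, R=3 reactions → 2N=8, M+R=8
member 0 (0-1): L=3.3050, (cx,cy)=(0.3703,0.9289)
member 1 (0-2): L=2.7180, (cx,cy)=(1.0000,0.0000)
member 2 (1-2): L=3.4142, (cx,cy)=(0.4376,-0.8992)
member 3 (1-3): L=2.9035, (cx,cy)=(0.9905,0.1374)
member 4 (2-3): L=3.7342, (cx,cy)=(0.3701,0.9290)
solve A·x = −loads:
  F[0-1] = -4379.3396 N (compression)
  F[0-2] = -554.4043 N (compression)
  F[1-2] = +1121.3491 N (tension)
  F[1-3] = +126.8669 N (tension)
  F[2-3] = -172.1798 N (compression)
  Rx@0 = +2176.2800 N
  Ry@0 = +4067.9398 N
  Ry@2 = -848.3398 N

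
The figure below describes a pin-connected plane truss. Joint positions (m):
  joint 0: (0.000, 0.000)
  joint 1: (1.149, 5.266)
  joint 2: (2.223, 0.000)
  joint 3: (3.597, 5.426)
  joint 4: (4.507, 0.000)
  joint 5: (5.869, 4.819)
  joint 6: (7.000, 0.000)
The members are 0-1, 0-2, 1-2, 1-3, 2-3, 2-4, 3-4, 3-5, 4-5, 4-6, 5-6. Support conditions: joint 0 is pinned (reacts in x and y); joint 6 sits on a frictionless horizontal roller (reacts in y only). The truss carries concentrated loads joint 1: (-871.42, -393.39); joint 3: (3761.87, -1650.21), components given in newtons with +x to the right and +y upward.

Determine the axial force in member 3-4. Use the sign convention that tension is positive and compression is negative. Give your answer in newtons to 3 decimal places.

-2803.839

N=7 nodes, M=11 members, R=3 reactions → 2N=14, M+R=14
member 0 (0-1): L=5.3899, (cx,cy)=(0.2132,0.9770)
member 1 (0-2): L=2.2230, (cx,cy)=(1.0000,0.0000)
member 2 (1-2): L=5.3744, (cx,cy)=(0.1998,-0.9798)
member 3 (1-3): L=2.4532, (cx,cy)=(0.9979,0.0652)
member 4 (2-3): L=5.5973, (cx,cy)=(0.2455,0.9694)
member 5 (2-4): L=2.2840, (cx,cy)=(1.0000,0.0000)
member 6 (3-4): L=5.5018, (cx,cy)=(0.1654,-0.9862)
member 7 (3-5): L=2.3517, (cx,cy)=(0.9661,-0.2581)
member 8 (4-5): L=5.0078, (cx,cy)=(0.2720,0.9623)
member 9 (4-6): L=2.4930, (cx,cy)=(1.0000,0.0000)
member 10 (5-6): L=4.9499, (cx,cy)=(0.2285,-0.9735)
solve A·x = −loads:
  F[0-1] = +1155.9452 N (tension)
  F[0-2] = +2644.0294 N (tension)
  F[1-2] = -1460.0831 N (compression)
  F[1-3] = +1412.6255 N (tension)
  F[2-3] = +1475.7879 N (tension)
  F[2-4] = +1989.9799 N (tension)
  F[3-4] = -2803.8393 N (compression)
  F[3-5] = -1579.7522 N (compression)
  F[4-5] = +2873.5422 N (tension)
  F[4-6] = +744.6843 N (tension)
  F[5-6] = -3259.1901 N (compression)
  Rx@0 = -2890.4500 N
  Ry@0 = -1129.3742 N
  Ry@6 = +3172.9742 N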